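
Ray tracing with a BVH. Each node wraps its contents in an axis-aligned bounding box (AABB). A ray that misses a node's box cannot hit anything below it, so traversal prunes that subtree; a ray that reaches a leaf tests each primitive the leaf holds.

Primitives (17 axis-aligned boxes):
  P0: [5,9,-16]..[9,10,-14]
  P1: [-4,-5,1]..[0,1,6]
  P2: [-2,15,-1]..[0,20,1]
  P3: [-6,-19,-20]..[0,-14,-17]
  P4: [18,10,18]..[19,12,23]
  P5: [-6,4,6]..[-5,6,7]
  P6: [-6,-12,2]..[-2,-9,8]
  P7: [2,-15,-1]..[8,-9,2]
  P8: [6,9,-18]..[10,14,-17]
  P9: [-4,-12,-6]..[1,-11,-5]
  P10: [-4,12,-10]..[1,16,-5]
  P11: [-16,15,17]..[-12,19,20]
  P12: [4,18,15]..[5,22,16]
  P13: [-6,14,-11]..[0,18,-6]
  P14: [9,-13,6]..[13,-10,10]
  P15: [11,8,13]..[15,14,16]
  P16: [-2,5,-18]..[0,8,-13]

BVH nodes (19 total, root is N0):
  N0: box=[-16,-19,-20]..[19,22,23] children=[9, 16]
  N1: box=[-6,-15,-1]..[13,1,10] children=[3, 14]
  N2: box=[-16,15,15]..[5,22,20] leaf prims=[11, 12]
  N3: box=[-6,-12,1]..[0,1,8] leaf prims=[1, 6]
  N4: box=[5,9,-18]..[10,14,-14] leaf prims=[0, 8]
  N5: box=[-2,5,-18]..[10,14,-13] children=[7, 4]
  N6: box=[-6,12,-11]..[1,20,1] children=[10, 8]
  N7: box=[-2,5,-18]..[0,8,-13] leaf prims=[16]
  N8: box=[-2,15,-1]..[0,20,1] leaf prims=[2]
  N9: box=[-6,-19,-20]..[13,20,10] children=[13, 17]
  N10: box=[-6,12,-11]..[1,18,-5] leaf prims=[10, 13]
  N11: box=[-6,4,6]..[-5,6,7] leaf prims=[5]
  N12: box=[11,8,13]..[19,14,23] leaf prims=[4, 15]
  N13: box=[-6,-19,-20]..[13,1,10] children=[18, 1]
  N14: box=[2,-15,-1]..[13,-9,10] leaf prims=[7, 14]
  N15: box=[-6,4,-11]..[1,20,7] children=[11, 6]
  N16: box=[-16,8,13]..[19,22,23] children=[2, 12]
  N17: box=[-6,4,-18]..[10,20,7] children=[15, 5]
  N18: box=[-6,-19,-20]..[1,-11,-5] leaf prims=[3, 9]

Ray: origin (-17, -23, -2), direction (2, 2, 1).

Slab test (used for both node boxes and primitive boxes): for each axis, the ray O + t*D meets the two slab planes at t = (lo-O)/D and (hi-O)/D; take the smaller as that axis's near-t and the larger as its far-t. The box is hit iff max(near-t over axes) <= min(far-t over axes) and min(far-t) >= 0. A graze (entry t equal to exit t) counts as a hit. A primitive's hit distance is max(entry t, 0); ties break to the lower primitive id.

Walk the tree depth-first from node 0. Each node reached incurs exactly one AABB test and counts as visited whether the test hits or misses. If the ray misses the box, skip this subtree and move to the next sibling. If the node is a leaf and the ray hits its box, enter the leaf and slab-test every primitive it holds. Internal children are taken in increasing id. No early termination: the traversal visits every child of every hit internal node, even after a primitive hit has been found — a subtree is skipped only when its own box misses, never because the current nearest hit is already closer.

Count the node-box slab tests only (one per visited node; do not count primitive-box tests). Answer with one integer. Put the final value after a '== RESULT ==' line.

Trace the traversal:
N0 x:[1/2,18] y:[2,45/2] z:[-18,25] -> hit [2,18], descend [9, 16]
  N9 x:[11/2,15] y:[2,43/2] z:[-18,12] -> hit [11/2,12], descend [13, 17]
    N13 x:[11/2,15] y:[2,12] z:[-18,12] -> hit [11/2,12], descend [1, 18]
      N1 x:[11/2,15] y:[4,12] z:[1,12] -> hit [11/2,12], descend [3, 14]
        N3 x:[11/2,17/2] y:[11/2,12] z:[3,10] -> hit [11/2,17/2] leaf, test {P1(miss), P6@t=11/2}
        N14 x:[19/2,15] y:[4,7] z:[1,12] -> miss, prune
      N18 x:[11/2,9] y:[2,6] z:[-18,-3] -> miss, prune
    N17 x:[11/2,27/2] y:[27/2,43/2] z:[-16,9] -> miss, prune
  N16 x:[1/2,18] y:[31/2,45/2] z:[15,25] -> hit [31/2,18], descend [2, 12]
    N2 x:[1/2,11] y:[19,45/2] z:[17,22] -> miss, prune
    N12 x:[14,18] y:[31/2,37/2] z:[15,25] -> hit [31/2,18] leaf, test {P4(miss), P15@t=31/2}

order=[0, 9, 13, 1, 3, 14, 18, 17, 16, 2, 12]  |boxes|=11  |leaves|=2  hit=P6

== RESULT ==
11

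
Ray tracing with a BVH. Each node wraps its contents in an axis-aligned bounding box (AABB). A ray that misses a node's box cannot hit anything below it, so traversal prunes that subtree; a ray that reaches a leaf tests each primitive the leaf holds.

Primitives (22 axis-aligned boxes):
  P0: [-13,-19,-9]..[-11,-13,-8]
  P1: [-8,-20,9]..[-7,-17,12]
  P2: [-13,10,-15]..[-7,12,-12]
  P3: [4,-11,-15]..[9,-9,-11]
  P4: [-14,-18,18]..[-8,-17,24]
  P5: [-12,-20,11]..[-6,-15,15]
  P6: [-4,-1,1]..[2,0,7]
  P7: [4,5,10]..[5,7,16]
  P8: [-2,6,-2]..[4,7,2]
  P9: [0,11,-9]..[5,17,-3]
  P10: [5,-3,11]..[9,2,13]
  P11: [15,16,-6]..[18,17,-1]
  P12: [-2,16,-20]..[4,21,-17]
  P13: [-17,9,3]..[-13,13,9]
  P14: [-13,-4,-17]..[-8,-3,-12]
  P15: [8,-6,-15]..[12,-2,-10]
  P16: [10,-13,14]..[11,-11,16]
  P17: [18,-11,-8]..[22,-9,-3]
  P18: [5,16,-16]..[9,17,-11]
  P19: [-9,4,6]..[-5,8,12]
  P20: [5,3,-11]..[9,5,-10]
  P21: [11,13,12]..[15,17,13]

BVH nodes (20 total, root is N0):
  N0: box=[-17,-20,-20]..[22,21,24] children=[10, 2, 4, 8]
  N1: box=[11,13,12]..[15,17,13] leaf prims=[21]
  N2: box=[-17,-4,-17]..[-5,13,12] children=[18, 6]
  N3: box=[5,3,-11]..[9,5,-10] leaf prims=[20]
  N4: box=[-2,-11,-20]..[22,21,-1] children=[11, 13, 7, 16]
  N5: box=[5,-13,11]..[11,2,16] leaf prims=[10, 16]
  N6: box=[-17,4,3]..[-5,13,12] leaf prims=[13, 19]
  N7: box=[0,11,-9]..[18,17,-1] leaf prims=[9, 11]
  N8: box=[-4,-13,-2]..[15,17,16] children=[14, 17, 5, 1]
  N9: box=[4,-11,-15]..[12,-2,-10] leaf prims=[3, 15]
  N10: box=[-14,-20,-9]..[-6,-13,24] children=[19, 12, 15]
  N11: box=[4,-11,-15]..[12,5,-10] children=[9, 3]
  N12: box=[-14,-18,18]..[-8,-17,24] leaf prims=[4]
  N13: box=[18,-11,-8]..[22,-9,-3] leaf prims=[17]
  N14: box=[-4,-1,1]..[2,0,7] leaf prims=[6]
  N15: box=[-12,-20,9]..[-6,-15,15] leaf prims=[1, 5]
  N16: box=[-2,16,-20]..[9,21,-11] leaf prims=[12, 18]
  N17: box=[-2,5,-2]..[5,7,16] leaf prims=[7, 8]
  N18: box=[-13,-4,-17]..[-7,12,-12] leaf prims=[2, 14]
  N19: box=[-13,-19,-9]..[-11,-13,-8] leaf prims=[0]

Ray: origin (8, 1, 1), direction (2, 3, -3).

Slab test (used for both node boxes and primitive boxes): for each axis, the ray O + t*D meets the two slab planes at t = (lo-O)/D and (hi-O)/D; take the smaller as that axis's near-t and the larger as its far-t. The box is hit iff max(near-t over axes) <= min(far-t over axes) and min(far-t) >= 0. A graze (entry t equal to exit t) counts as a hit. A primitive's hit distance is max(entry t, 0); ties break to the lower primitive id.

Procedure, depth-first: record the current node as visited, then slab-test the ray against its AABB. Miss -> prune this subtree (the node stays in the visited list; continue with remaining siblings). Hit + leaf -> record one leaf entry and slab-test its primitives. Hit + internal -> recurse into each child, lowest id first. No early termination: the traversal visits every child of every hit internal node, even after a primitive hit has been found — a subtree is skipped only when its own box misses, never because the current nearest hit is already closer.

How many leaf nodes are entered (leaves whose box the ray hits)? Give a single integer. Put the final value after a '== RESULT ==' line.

Traverse from the root:
N0 x:[-25/2,7] y:[-7,20/3] z:[-23/3,7] -> hit [-7,20/3], descend [2, 4, 8, 10]
  N2 x:[-25/2,-13/2] y:[-5/3,4] z:[-11/3,6] -> miss, prune
  N4 x:[-5,7] y:[-4,20/3] z:[2/3,7] -> hit [2/3,20/3], descend [7, 11, 13, 16]
    N7 x:[-4,5] y:[10/3,16/3] z:[2/3,10/3] -> hit [10/3,10/3] leaf, test {P9(miss), P11(miss)}
    N11 x:[-2,2] y:[-4,4/3] z:[11/3,16/3] -> miss, prune
    N13 x:[5,7] y:[-4,-10/3] z:[4/3,3] -> miss, prune
    N16 x:[-5,1/2] y:[5,20/3] z:[4,7] -> miss, prune
  N8 x:[-6,7/2] y:[-14/3,16/3] z:[-5,1] -> hit [-14/3,1], descend [1, 5, 14, 17]
    N1 x:[3/2,7/2] y:[4,16/3] z:[-4,-11/3] -> miss, prune
    N5 x:[-3/2,3/2] y:[-14/3,1/3] z:[-5,-10/3] -> miss, prune
    N14 x:[-6,-3] y:[-2/3,-1/3] z:[-2,0] -> miss, prune
    N17 x:[-5,-3/2] y:[4/3,2] z:[-5,1] -> miss, prune
  N10 x:[-11,-7] y:[-7,-14/3] z:[-23/3,10/3] -> miss, prune

Summary -> nodes [0, 2, 4, 7, 11, 13, 16, 8, 1, 5, 14, 17, 10]; box-tests=13; leaf-entries=1; first=miss

== RESULT ==
1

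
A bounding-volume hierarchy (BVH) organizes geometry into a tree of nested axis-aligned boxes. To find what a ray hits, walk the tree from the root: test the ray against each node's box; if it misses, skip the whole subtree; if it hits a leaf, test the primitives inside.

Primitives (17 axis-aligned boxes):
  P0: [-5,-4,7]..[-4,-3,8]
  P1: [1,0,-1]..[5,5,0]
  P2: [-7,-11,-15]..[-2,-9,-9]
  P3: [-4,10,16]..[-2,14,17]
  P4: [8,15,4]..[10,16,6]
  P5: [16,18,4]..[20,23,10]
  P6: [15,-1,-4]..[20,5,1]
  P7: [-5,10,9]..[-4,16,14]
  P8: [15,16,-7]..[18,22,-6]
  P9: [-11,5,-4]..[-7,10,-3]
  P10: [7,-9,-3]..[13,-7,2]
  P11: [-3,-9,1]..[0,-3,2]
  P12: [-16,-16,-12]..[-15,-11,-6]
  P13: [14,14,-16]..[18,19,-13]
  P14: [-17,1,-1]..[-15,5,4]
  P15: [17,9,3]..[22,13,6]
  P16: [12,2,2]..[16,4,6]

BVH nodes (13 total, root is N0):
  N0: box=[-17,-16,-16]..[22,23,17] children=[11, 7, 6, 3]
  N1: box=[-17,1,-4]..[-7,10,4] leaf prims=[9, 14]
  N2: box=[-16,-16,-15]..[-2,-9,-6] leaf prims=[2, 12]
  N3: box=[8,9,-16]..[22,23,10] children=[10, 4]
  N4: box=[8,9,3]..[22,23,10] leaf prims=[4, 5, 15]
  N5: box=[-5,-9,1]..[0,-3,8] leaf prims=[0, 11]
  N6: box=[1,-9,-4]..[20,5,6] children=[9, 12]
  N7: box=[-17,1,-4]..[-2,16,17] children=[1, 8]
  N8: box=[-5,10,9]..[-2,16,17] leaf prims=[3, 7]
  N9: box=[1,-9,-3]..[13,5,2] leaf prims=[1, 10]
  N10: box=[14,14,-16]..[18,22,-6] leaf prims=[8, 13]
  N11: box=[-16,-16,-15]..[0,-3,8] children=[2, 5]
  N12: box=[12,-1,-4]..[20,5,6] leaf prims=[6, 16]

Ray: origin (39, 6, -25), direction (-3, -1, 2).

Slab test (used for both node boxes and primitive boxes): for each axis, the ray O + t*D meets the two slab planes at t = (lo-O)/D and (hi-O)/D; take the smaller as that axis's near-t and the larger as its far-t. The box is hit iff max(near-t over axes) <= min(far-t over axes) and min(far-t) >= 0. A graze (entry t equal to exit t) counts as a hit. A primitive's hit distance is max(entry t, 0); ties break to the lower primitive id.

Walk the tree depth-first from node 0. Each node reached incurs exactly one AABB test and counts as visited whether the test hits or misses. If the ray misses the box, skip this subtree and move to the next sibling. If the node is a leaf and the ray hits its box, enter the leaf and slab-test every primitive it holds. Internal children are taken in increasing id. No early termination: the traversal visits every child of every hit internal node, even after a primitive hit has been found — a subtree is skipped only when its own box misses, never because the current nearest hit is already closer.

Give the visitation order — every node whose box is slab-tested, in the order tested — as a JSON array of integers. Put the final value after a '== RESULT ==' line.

Trace the traversal:
N0 x:[17/3,56/3] y:[-17,22] z:[9/2,21] -> hit [17/3,56/3], descend [3, 6, 7, 11]
  N3 x:[17/3,31/3] y:[-17,-3] z:[9/2,35/2] -> miss, prune
  N6 x:[19/3,38/3] y:[1,15] z:[21/2,31/2] -> hit [21/2,38/3], descend [9, 12]
    N9 x:[26/3,38/3] y:[1,15] z:[11,27/2] -> hit [11,38/3] leaf, test {P1(miss), P10(miss)}
    N12 x:[19/3,9] y:[1,7] z:[21/2,31/2] -> miss, prune
  N7 x:[41/3,56/3] y:[-10,5] z:[21/2,21] -> miss, prune
  N11 x:[13,55/3] y:[9,22] z:[5,33/2] -> hit [13,33/2], descend [2, 5]
    N2 x:[41/3,55/3] y:[15,22] z:[5,19/2] -> miss, prune
    N5 x:[13,44/3] y:[9,15] z:[13,33/2] -> hit [13,44/3] leaf, test {P0(miss), P11@t=13}

9 AABB tests over nodes [0, 3, 6, 9, 12, 7, 11, 2, 5]; 2 leaves entered; closest P11.

== RESULT ==
[0, 3, 6, 9, 12, 7, 11, 2, 5]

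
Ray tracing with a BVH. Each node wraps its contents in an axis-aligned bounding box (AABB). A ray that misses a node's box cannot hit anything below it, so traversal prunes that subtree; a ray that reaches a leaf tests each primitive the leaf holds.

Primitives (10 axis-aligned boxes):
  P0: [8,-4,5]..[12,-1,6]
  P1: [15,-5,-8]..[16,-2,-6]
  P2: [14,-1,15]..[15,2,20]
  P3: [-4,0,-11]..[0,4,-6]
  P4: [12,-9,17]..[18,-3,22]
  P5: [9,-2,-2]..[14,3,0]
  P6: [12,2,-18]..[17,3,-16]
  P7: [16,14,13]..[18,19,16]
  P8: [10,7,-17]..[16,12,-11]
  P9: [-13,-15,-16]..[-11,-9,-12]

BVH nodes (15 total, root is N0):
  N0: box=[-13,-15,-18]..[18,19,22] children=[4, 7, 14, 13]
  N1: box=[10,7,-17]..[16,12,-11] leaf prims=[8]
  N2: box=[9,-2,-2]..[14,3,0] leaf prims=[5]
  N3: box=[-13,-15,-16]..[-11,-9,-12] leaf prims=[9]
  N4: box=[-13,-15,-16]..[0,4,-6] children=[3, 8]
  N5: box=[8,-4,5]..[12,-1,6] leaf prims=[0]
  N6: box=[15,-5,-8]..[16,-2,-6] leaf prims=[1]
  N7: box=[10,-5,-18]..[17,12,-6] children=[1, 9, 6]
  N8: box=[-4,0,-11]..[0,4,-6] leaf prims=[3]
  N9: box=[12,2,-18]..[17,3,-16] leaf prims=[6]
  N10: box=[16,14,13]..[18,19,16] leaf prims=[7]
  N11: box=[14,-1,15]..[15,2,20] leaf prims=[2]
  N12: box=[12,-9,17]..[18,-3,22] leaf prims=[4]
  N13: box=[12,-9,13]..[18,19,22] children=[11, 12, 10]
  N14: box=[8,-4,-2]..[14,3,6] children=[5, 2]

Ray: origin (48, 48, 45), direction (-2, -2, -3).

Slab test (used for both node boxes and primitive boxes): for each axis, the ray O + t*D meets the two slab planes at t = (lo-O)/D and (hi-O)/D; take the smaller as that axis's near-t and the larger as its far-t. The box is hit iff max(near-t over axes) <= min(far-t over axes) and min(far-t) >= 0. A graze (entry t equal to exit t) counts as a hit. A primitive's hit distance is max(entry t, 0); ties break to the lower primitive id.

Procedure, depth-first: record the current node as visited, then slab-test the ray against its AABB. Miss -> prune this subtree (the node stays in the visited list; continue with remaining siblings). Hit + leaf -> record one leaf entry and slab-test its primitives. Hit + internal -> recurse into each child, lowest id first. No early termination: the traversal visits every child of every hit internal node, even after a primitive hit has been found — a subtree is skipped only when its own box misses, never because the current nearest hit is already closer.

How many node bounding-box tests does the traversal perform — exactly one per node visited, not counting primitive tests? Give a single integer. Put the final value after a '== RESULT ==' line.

Trace the traversal:
N0 x:[15,61/2] y:[29/2,63/2] z:[23/3,21] -> hit [15,21], descend [4, 7, 13, 14]
  N4 x:[24,61/2] y:[22,63/2] z:[17,61/3] -> miss, prune
  N7 x:[31/2,19] y:[18,53/2] z:[17,21] -> hit [18,19], descend [1, 6, 9]
    N1 x:[16,19] y:[18,41/2] z:[56/3,62/3] -> hit [56/3,19] leaf, test {P8@t=56/3}
    N6 x:[16,33/2] y:[25,53/2] z:[17,53/3] -> miss, prune
    N9 x:[31/2,18] y:[45/2,23] z:[61/3,21] -> miss, prune
  N13 x:[15,18] y:[29/2,57/2] z:[23/3,32/3] -> miss, prune
  N14 x:[17,20] y:[45/2,26] z:[13,47/3] -> miss, prune

order=[0, 4, 7, 1, 6, 9, 13, 14]  |boxes|=8  |leaves|=1  hit=P8

== RESULT ==
8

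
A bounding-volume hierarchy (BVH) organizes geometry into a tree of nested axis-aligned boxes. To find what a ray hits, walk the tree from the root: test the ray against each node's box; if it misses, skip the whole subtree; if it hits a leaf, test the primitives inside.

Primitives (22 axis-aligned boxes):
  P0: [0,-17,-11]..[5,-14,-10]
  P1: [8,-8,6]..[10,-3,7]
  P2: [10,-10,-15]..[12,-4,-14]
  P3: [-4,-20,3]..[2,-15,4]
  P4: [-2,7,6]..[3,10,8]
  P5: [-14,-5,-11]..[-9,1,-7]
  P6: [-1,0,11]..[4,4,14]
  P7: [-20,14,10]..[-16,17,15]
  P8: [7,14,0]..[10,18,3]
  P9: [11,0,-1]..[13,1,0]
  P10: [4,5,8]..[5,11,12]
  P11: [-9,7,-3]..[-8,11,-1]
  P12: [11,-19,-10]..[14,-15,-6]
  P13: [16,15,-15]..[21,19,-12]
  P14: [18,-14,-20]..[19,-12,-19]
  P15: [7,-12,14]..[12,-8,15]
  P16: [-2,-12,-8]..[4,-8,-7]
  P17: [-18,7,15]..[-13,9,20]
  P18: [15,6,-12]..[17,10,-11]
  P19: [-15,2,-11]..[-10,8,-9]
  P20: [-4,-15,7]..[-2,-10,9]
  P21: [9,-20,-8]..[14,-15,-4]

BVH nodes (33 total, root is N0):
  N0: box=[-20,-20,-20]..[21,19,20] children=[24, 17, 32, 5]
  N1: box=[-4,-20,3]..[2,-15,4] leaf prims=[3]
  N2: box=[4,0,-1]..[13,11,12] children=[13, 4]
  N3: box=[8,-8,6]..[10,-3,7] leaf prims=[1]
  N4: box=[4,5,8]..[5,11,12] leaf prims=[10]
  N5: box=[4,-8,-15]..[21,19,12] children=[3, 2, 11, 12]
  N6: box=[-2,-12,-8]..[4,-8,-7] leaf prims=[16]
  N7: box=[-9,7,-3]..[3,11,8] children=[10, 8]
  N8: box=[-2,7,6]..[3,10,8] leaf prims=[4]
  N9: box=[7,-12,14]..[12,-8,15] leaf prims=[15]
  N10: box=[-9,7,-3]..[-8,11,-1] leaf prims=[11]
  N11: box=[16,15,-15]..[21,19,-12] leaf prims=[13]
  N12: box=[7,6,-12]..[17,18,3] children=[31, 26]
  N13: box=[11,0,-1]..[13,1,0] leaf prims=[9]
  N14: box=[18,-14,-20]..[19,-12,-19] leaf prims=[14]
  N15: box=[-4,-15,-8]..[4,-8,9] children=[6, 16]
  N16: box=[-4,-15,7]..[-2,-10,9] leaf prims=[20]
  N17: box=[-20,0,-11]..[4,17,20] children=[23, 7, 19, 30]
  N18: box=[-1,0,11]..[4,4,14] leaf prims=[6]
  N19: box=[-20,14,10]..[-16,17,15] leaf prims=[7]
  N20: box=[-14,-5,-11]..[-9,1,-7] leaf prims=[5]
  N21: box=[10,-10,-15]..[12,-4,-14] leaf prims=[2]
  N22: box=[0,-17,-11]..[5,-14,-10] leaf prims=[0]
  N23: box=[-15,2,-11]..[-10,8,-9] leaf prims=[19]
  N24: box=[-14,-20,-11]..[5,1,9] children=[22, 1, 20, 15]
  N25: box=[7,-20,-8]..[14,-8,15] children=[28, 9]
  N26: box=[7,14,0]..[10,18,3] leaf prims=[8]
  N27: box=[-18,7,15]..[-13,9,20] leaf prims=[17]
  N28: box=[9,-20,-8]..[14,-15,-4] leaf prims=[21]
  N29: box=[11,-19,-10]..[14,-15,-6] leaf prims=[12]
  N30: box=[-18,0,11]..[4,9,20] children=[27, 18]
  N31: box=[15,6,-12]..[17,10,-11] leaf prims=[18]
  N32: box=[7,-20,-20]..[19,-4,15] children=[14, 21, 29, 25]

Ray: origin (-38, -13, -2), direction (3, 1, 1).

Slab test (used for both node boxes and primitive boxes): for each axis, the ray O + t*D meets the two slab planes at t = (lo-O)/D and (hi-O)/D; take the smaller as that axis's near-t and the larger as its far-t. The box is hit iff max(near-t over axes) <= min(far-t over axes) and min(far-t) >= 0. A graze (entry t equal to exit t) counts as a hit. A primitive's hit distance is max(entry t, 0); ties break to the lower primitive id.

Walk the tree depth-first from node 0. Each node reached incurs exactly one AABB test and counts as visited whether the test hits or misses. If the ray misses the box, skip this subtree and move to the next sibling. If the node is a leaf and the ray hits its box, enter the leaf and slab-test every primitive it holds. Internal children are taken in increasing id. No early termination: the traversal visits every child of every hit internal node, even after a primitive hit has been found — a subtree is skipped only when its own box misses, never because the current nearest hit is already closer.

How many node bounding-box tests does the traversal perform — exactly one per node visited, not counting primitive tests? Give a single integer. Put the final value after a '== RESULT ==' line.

Walk:
N0 x:[6,59/3] y:[-7,32] z:[-18,22] -> hit [6,59/3], descend [5, 17, 24, 32]
  N5 x:[14,59/3] y:[5,32] z:[-13,14] -> hit [14,14], descend [2, 3, 11, 12]
    N2 x:[14,17] y:[13,24] z:[1,14] -> hit [14,14], descend [4, 13]
      N4 x:[14,43/3] y:[18,24] z:[10,14] -> miss, prune
      N13 x:[49/3,17] y:[13,14] z:[1,2] -> miss, prune
    N3 x:[46/3,16] y:[5,10] z:[8,9] -> miss, prune
    N11 x:[18,59/3] y:[28,32] z:[-13,-10] -> miss, prune
    N12 x:[15,55/3] y:[19,31] z:[-10,5] -> miss, prune
  N17 x:[6,14] y:[13,30] z:[-9,22] -> hit [13,14], descend [7, 19, 23, 30]
    N7 x:[29/3,41/3] y:[20,24] z:[-1,10] -> miss, prune
    N19 x:[6,22/3] y:[27,30] z:[12,17] -> miss, prune
    N23 x:[23/3,28/3] y:[15,21] z:[-9,-7] -> miss, prune
    N30 x:[20/3,14] y:[13,22] z:[13,22] -> hit [13,14], descend [18, 27]
      N18 x:[37/3,14] y:[13,17] z:[13,16] -> hit [13,14] leaf, test {P6@t=13}
      N27 x:[20/3,25/3] y:[20,22] z:[17,22] -> miss, prune
  N24 x:[8,43/3] y:[-7,14] z:[-9,11] -> hit [8,11], descend [1, 15, 20, 22]
    N1 x:[34/3,40/3] y:[-7,-2] z:[5,6] -> miss, prune
    N15 x:[34/3,14] y:[-2,5] z:[-6,11] -> miss, prune
    N20 x:[8,29/3] y:[8,14] z:[-9,-5] -> miss, prune
    N22 x:[38/3,43/3] y:[-4,-1] z:[-9,-8] -> miss, prune
  N32 x:[15,19] y:[-7,9] z:[-18,17] -> miss, prune

21 AABB tests over nodes [0, 5, 2, 4, 13, 3, 11, 12, 17, 7, 19, 23, 30, 18, 27, 24, 1, 15, 20, 22, 32]; 1 leaf entered; closest P6.

== RESULT ==
21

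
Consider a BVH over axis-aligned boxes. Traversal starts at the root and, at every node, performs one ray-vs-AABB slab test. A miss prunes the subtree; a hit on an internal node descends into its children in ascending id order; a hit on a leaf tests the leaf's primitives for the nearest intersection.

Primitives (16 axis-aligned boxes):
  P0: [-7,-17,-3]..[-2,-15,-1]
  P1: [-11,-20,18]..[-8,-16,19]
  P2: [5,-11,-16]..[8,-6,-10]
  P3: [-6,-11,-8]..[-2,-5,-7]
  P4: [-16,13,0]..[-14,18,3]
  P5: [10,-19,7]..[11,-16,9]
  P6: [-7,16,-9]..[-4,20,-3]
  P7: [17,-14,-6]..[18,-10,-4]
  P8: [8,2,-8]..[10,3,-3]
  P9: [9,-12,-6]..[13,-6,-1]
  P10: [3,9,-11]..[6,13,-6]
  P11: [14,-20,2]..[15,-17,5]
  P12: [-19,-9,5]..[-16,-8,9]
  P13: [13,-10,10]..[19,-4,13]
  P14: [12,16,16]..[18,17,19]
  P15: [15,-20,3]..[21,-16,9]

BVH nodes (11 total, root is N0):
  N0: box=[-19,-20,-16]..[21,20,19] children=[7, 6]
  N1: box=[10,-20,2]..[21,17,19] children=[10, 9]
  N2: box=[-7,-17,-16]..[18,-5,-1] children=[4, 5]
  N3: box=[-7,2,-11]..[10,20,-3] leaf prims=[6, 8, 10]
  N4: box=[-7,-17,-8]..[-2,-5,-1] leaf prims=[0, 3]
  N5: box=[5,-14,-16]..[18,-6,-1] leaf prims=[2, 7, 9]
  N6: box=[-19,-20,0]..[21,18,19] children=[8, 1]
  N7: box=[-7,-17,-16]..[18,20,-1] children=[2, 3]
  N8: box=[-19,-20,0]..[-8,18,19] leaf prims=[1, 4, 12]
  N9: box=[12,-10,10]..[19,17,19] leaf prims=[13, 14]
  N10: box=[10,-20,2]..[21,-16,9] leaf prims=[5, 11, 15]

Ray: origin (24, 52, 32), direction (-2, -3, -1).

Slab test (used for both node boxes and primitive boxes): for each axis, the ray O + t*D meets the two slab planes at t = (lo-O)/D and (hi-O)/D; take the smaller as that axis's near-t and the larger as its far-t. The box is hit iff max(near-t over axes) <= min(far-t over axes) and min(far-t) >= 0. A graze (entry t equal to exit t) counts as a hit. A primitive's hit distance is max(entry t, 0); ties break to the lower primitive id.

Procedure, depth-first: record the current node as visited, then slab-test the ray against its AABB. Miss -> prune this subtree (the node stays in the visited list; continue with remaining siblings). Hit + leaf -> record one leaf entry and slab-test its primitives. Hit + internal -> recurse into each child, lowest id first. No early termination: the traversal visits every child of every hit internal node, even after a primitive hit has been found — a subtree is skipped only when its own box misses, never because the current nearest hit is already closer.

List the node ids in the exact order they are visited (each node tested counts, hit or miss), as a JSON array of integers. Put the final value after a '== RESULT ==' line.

Traverse from the root:
N0 x:[3/2,43/2] y:[32/3,24] z:[13,48] -> hit [13,43/2], descend [6, 7]
  N6 x:[3/2,43/2] y:[34/3,24] z:[13,32] -> hit [13,43/2], descend [1, 8]
    N1 x:[3/2,7] y:[35/3,24] z:[13,30] -> miss, prune
    N8 x:[16,43/2] y:[34/3,24] z:[13,32] -> hit [16,43/2] leaf, test {P1(miss), P4(miss), P12(miss)}
  N7 x:[3,31/2] y:[32/3,23] z:[33,48] -> miss, prune

order=[0, 6, 1, 8, 7]  |boxes|=5  |leaves|=1  hit=miss

== RESULT ==
[0, 6, 1, 8, 7]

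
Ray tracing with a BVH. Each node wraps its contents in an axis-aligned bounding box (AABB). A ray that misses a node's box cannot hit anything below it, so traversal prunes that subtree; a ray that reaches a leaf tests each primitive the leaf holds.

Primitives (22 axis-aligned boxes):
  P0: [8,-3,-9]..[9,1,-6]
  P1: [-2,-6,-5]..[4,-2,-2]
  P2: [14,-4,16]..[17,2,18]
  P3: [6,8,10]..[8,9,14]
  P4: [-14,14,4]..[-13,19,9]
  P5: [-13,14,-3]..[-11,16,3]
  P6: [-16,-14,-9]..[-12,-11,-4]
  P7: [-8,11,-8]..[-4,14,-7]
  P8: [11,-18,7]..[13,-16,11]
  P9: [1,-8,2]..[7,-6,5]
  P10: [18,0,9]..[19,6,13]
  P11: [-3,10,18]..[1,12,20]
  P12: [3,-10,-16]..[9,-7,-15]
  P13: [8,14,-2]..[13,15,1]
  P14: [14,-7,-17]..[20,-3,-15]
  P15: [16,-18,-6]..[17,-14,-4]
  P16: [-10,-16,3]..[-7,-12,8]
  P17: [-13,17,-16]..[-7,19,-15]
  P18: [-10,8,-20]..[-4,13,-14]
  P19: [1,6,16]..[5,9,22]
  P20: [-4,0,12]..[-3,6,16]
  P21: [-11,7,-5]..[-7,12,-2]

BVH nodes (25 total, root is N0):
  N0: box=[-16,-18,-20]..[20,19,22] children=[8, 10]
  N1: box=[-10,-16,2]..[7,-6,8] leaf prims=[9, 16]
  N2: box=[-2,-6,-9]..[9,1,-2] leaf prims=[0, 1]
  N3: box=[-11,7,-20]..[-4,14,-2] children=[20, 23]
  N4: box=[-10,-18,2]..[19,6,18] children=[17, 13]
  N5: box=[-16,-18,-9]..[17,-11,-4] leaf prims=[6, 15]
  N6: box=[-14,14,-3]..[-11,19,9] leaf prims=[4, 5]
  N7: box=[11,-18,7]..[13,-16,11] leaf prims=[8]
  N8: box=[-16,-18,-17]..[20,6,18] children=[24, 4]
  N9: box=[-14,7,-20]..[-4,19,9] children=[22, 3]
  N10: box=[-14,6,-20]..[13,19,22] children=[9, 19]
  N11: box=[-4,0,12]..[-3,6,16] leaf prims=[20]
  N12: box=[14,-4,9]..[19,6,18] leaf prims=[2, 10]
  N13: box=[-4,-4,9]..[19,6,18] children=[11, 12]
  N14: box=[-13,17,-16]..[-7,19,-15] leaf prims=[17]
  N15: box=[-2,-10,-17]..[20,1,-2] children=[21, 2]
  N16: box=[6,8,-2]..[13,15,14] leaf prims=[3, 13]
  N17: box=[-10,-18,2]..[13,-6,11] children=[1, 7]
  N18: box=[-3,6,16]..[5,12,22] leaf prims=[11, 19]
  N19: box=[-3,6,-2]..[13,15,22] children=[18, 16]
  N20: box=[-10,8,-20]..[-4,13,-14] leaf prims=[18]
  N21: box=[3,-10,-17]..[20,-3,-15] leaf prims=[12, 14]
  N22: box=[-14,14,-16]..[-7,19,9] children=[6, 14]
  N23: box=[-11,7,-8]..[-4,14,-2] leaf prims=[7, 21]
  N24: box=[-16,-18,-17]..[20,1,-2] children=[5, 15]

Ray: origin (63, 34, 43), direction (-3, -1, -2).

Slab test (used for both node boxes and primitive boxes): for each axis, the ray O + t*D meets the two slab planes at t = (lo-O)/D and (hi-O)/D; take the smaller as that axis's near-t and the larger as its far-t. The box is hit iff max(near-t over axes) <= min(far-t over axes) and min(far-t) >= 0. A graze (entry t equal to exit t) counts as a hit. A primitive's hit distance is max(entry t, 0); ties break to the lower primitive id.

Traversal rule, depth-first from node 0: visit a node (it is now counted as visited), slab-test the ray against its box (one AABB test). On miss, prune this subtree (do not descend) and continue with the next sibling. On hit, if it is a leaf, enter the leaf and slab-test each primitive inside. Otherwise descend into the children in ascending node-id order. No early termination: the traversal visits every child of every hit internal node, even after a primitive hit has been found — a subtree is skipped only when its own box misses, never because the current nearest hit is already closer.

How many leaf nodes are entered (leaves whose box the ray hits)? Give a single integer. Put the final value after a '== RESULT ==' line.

Trace the traversal:
N0 x:[43/3,79/3] y:[15,52] z:[21/2,63/2] -> hit [15,79/3], descend [8, 10]
  N8 x:[43/3,79/3] y:[28,52] z:[25/2,30] -> miss, prune
  N10 x:[50/3,77/3] y:[15,28] z:[21/2,63/2] -> hit [50/3,77/3], descend [9, 19]
    N9 x:[67/3,77/3] y:[15,27] z:[17,63/2] -> hit [67/3,77/3], descend [3, 22]
      N3 x:[67/3,74/3] y:[20,27] z:[45/2,63/2] -> hit [45/2,74/3], descend [20, 23]
        N20 x:[67/3,73/3] y:[21,26] z:[57/2,63/2] -> miss, prune
        N23 x:[67/3,74/3] y:[20,27] z:[45/2,51/2] -> hit [45/2,74/3] leaf, test {P7(miss), P21@t=70/3}
      N22 x:[70/3,77/3] y:[15,20] z:[17,59/2] -> miss, prune
    N19 x:[50/3,22] y:[19,28] z:[21/2,45/2] -> hit [19,22], descend [16, 18]
      N16 x:[50/3,19] y:[19,26] z:[29/2,45/2] -> hit [19,19] leaf, test {P3(miss), P13(miss)}
      N18 x:[58/3,22] y:[22,28] z:[21/2,27/2] -> miss, prune

11 AABB tests over nodes [0, 8, 10, 9, 3, 20, 23, 22, 19, 16, 18]; 2 leaves entered; closest P21.

== RESULT ==
2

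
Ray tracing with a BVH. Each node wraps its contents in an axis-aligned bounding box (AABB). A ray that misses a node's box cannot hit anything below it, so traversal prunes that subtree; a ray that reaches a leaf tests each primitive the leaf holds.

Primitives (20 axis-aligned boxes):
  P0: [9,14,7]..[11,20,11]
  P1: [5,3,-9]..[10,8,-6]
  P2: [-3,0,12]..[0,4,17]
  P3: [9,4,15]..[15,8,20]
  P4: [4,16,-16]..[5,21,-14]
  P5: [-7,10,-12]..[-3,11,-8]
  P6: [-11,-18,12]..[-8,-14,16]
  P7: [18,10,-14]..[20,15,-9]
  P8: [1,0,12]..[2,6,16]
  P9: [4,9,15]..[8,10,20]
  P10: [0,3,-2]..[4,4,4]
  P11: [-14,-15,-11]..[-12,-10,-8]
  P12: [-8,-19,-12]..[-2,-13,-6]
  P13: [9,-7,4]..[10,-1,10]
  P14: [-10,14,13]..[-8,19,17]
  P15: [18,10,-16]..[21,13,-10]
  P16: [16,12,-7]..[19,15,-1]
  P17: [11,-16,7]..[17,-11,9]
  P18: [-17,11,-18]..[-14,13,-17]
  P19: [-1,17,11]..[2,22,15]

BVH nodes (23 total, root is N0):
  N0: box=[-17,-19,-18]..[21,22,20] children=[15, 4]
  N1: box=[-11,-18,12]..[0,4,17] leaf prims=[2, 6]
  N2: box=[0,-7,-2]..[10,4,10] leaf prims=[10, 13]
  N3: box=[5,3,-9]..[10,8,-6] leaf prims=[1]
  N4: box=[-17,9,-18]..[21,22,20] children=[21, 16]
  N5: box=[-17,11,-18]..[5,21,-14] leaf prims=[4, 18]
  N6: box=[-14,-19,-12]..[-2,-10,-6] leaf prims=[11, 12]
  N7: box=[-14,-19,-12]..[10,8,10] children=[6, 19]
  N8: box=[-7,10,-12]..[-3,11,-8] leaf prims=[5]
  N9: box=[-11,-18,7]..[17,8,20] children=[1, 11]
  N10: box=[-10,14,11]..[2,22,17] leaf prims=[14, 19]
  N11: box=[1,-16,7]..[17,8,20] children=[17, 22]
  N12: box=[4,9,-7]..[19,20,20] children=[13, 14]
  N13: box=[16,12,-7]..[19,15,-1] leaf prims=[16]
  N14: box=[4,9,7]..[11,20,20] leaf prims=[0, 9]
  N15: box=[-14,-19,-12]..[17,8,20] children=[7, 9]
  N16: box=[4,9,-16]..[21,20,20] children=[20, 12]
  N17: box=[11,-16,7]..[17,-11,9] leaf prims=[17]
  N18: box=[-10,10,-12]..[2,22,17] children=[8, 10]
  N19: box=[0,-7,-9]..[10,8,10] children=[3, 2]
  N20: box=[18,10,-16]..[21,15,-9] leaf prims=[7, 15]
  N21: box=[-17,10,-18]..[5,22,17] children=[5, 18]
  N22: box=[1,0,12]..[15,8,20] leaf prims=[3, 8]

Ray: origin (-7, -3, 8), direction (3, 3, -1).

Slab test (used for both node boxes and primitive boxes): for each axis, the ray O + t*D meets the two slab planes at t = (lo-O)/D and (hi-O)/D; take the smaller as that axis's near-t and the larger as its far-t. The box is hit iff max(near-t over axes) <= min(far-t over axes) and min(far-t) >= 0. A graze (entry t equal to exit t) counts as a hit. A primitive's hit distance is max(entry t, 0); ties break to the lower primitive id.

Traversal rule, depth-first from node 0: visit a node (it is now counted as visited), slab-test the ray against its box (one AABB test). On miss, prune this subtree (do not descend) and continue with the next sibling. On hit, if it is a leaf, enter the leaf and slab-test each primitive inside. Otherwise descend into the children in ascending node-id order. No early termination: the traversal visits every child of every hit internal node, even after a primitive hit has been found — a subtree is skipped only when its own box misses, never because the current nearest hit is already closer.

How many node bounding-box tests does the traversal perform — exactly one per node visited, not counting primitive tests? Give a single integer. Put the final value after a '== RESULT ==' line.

Trace the traversal:
N0 x:[-10/3,28/3] y:[-16/3,25/3] z:[-12,26] -> hit [-10/3,25/3], descend [4, 15]
  N4 x:[-10/3,28/3] y:[4,25/3] z:[-12,26] -> hit [4,25/3], descend [16, 21]
    N16 x:[11/3,28/3] y:[4,23/3] z:[-12,24] -> hit [4,23/3], descend [12, 20]
      N12 x:[11/3,26/3] y:[4,23/3] z:[-12,15] -> hit [4,23/3], descend [13, 14]
        N13 x:[23/3,26/3] y:[5,6] z:[9,15] -> miss, prune
        N14 x:[11/3,6] y:[4,23/3] z:[-12,1] -> miss, prune
      N20 x:[25/3,28/3] y:[13/3,6] z:[17,24] -> miss, prune
    N21 x:[-10/3,4] y:[13/3,25/3] z:[-9,26] -> miss, prune
  N15 x:[-7/3,8] y:[-16/3,11/3] z:[-12,20] -> hit [-7/3,11/3], descend [7, 9]
    N7 x:[-7/3,17/3] y:[-16/3,11/3] z:[-2,20] -> hit [-2,11/3], descend [6, 19]
      N6 x:[-7/3,5/3] y:[-16/3,-7/3] z:[14,20] -> miss, prune
      N19 x:[7/3,17/3] y:[-4/3,11/3] z:[-2,17] -> hit [7/3,11/3], descend [2, 3]
        N2 x:[7/3,17/3] y:[-4/3,7/3] z:[-2,10] -> hit [7/3,7/3] leaf, test {P10(miss), P13(miss)}
        N3 x:[4,17/3] y:[2,11/3] z:[14,17] -> miss, prune
    N9 x:[-4/3,8] y:[-5,11/3] z:[-12,1] -> hit [-4/3,1], descend [1, 11]
      N1 x:[-4/3,7/3] y:[-5,7/3] z:[-9,-4] -> miss, prune
      N11 x:[8/3,8] y:[-13/3,11/3] z:[-12,1] -> miss, prune

Summary -> nodes [0, 4, 16, 12, 13, 14, 20, 21, 15, 7, 6, 19, 2, 3, 9, 1, 11]; box-tests=17; leaf-entries=1; first=miss

== RESULT ==
17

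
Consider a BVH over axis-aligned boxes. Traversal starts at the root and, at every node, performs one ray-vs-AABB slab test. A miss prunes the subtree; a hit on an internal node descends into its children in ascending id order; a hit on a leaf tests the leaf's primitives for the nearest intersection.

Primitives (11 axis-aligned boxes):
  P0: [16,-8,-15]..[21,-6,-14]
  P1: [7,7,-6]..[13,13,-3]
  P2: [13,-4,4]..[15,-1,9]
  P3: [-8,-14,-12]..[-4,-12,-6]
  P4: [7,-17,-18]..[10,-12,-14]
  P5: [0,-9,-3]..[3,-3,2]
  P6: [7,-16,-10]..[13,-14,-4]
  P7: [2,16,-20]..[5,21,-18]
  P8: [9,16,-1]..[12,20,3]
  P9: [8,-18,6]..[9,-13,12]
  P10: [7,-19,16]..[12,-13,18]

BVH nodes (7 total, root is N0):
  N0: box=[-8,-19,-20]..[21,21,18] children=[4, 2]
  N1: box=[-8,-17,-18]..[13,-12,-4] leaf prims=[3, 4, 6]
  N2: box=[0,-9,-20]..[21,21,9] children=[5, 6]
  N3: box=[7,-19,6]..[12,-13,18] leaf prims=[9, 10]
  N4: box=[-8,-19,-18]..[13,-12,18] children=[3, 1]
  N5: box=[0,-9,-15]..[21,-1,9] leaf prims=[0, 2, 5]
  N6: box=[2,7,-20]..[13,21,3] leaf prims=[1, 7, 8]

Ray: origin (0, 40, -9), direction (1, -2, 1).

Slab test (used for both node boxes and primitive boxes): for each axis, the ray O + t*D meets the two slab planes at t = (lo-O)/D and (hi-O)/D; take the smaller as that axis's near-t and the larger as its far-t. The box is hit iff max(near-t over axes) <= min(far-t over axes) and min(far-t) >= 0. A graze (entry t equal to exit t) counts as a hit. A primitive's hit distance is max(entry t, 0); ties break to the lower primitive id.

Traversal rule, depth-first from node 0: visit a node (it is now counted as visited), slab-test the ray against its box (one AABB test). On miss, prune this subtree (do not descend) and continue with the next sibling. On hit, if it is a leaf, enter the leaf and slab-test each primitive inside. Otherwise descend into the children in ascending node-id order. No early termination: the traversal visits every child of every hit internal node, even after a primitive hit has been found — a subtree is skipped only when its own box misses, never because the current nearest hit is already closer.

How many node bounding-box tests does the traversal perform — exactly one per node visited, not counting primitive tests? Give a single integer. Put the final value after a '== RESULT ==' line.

Traverse from the root:
N0 x:[-8,21] y:[19/2,59/2] z:[-11,27] -> hit [19/2,21], descend [2, 4]
  N2 x:[0,21] y:[19/2,49/2] z:[-11,18] -> hit [19/2,18], descend [5, 6]
    N5 x:[0,21] y:[41/2,49/2] z:[-6,18] -> miss, prune
    N6 x:[2,13] y:[19/2,33/2] z:[-11,12] -> hit [19/2,12] leaf, test {P1(miss), P7(miss), P8@t=10}
  N4 x:[-8,13] y:[26,59/2] z:[-9,27] -> miss, prune

Visited [0, 2, 5, 6, 4]. Tests: 5 box, 1 leaf. Nearest: P8.

== RESULT ==
5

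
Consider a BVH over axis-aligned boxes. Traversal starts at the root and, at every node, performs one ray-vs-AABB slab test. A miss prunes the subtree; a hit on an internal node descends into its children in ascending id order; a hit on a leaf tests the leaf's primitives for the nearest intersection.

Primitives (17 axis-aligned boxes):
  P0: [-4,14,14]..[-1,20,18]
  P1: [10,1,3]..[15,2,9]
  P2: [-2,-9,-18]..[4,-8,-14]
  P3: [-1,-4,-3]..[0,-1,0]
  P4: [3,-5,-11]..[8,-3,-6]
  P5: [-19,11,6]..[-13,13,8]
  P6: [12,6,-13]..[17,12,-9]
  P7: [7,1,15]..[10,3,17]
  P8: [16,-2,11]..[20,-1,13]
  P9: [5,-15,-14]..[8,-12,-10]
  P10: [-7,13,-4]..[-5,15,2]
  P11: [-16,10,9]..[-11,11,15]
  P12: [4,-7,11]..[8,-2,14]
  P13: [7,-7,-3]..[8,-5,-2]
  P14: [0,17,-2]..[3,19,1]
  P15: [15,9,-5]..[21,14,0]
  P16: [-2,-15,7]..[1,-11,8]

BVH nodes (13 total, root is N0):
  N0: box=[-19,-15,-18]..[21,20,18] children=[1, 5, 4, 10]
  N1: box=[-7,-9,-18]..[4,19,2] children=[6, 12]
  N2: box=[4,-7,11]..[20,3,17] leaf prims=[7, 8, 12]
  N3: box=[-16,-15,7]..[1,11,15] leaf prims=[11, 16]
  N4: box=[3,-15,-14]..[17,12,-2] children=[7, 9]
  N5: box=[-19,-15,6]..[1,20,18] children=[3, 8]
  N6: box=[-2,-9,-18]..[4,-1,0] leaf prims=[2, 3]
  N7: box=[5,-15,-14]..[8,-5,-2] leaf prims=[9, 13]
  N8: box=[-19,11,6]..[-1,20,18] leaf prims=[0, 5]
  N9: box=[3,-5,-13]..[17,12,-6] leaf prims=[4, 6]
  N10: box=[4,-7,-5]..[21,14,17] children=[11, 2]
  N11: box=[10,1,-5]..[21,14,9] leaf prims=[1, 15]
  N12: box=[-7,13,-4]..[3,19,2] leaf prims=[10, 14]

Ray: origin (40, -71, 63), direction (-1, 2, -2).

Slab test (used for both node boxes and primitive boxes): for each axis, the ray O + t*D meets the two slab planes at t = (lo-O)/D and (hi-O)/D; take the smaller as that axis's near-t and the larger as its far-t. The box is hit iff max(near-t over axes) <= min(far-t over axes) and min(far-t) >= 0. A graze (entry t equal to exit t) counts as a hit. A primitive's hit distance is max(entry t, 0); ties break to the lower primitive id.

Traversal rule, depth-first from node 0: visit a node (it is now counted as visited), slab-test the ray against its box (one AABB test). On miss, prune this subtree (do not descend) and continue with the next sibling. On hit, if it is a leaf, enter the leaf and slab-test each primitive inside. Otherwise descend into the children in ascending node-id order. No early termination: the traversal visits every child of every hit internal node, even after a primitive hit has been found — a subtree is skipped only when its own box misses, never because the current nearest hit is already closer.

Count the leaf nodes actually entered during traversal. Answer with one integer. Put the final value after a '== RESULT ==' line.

Traverse from the root:
N0 x:[19,59] y:[28,91/2] z:[45/2,81/2] -> hit [28,81/2], descend [1, 4, 5, 10]
  N1 x:[36,47] y:[31,45] z:[61/2,81/2] -> hit [36,81/2], descend [6, 12]
    N6 x:[36,42] y:[31,35] z:[63/2,81/2] -> miss, prune
    N12 x:[37,47] y:[42,45] z:[61/2,67/2] -> miss, prune
  N4 x:[23,37] y:[28,83/2] z:[65/2,77/2] -> hit [65/2,37], descend [7, 9]
    N7 x:[32,35] y:[28,33] z:[65/2,77/2] -> hit [65/2,33] leaf, test {P9(miss), P13@t=65/2}
    N9 x:[23,37] y:[33,83/2] z:[69/2,38] -> hit [69/2,37] leaf, test {P4(miss), P6(miss)}
  N5 x:[39,59] y:[28,91/2] z:[45/2,57/2] -> miss, prune
  N10 x:[19,36] y:[32,85/2] z:[23,34] -> hit [32,34], descend [2, 11]
    N2 x:[20,36] y:[32,37] z:[23,26] -> miss, prune
    N11 x:[19,30] y:[36,85/2] z:[27,34] -> miss, prune

11 AABB tests over nodes [0, 1, 6, 12, 4, 7, 9, 5, 10, 2, 11]; 2 leaves entered; closest P13.

== RESULT ==
2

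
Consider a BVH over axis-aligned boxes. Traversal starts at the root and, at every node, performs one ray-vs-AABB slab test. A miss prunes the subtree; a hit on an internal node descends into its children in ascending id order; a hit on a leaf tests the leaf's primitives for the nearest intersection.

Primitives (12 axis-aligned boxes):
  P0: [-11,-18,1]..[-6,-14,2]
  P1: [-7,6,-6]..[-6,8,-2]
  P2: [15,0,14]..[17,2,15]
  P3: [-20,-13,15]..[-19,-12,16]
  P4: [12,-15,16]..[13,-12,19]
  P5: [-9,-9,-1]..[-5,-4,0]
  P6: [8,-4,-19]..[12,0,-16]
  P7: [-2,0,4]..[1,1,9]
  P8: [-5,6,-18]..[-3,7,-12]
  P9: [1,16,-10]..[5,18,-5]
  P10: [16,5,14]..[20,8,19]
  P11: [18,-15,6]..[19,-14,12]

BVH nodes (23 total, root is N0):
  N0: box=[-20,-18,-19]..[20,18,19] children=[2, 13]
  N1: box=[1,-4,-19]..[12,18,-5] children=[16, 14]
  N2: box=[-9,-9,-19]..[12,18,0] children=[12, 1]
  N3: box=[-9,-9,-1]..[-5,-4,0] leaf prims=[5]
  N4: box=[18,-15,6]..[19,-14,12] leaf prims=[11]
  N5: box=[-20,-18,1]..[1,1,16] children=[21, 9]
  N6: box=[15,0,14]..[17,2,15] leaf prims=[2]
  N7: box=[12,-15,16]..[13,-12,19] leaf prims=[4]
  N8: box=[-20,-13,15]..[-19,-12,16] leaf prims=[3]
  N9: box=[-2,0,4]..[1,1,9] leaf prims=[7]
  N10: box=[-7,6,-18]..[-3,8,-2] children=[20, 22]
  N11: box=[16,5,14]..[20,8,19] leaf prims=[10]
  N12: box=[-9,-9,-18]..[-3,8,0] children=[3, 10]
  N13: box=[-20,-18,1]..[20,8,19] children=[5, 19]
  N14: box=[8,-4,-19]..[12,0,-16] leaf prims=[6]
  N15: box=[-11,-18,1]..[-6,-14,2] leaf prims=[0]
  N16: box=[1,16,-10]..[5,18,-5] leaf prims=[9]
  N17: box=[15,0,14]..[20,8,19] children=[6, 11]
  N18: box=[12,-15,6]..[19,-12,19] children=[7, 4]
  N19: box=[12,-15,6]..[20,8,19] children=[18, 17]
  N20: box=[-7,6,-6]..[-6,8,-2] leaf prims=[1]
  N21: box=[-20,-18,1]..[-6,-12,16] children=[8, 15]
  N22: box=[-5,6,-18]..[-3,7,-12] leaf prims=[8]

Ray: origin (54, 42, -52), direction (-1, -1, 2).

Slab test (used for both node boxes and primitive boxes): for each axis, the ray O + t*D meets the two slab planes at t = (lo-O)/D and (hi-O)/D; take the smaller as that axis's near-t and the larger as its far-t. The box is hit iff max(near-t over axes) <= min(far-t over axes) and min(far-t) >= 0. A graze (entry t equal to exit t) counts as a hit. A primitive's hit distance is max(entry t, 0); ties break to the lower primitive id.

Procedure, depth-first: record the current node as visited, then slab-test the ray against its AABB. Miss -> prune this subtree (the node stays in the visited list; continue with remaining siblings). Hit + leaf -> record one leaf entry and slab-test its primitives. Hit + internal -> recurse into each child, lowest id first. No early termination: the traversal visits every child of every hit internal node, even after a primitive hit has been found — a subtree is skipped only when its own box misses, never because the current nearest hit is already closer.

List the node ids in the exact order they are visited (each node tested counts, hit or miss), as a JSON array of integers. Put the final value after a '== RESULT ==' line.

Walk:
N0 x:[34,74] y:[24,60] z:[33/2,71/2] -> hit [34,71/2], descend [2, 13]
  N2 x:[42,63] y:[24,51] z:[33/2,26] -> miss, prune
  N13 x:[34,74] y:[34,60] z:[53/2,71/2] -> hit [34,71/2], descend [5, 19]
    N5 x:[53,74] y:[41,60] z:[53/2,34] -> miss, prune
    N19 x:[34,42] y:[34,57] z:[29,71/2] -> hit [34,71/2], descend [17, 18]
      N17 x:[34,39] y:[34,42] z:[33,71/2] -> hit [34,71/2], descend [6, 11]
        N6 x:[37,39] y:[40,42] z:[33,67/2] -> miss, prune
        N11 x:[34,38] y:[34,37] z:[33,71/2] -> hit [34,71/2] leaf, test {P10@t=34}
      N18 x:[35,42] y:[54,57] z:[29,71/2] -> miss, prune

Summary -> nodes [0, 2, 13, 5, 19, 17, 6, 11, 18]; box-tests=9; leaf-entries=1; first=P10

== RESULT ==
[0, 2, 13, 5, 19, 17, 6, 11, 18]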